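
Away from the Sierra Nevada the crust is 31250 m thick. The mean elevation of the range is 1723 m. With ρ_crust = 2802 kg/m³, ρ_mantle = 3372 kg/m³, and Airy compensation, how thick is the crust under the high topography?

41400 m

Root depth r = h ρ_c / (ρ_m − ρ_c) = 1723 m × 2802 / 570 = 8470 m.
Total thickness = T + h + r = 31250 m + 1723 m + 8470 m = 41400 m.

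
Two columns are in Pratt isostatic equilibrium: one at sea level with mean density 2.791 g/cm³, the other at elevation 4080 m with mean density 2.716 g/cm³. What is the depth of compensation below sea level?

ρ_ref D = ρ (D + h) → D (ρ_ref − ρ) = ρ h.
D = ρ h/(ρ_ref − ρ) = 2.716 × 4080 m/(2.791 − 2.716) = 148000 m.

148000 m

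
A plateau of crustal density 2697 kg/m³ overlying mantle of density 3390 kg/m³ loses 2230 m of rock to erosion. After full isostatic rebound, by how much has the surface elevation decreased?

Rebound u = e ρ_c/ρ_m = 2230 m × 2697/3390 = 1774 m.
Net surface drop = e − u = 2230 m − 1774 m = e (ρ_m − ρ_c)/ρ_m = 456 m.

456 m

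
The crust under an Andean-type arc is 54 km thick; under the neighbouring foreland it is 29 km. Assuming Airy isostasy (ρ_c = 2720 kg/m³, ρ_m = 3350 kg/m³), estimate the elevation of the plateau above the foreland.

4.7 km

Excess crust Δ = 54 km − 29 km = 25 km, split between elevation h and root r with h + r = Δ.
Airy balance ρ_c h = (ρ_m − ρ_c) r gives r = h ρ_c/(ρ_m − ρ_c), so h (1 + ρ_c/(ρ_m − ρ_c)) = Δ, i.e. h = Δ (ρ_m − ρ_c)/ρ_m.
h = 25 km × 630/3350 = 4.7 km.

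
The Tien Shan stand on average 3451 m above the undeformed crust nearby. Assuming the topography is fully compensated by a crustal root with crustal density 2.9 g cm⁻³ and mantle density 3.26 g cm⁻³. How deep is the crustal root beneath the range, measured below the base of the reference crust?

Equating mass per unit area of the two columns: the weight of the topography is balanced by the buoyancy of the root, ρ_c h = (ρ_m − ρ_c) r.
r = h · ρ_c / (ρ_m − ρ_c) = 3451 m × 2.9 / (3.26 − 2.9) = 27800 m.

27800 m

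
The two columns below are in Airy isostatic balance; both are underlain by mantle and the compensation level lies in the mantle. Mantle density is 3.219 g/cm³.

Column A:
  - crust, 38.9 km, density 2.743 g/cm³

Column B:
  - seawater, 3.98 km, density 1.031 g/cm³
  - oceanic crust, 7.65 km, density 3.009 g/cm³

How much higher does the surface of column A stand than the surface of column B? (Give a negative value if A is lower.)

2.55 km

For any compensation level in the mantle, the mantle terms cancel and isostasy reduces to e = (Σt_A − Σt_B) − (Σ(ρt)_A − Σ(ρt)_B) / ρ_m.
Σt_A = 38.9 km; Σt_B = 11.63 km; Σ(ρt)_A = 106.7027; Σ(ρt)_B = 27.12223 (in km·g/cm³).
e = (38.9 − 11.63) − (106.7027 − 27.12223) / 3.219 = 2.55 km.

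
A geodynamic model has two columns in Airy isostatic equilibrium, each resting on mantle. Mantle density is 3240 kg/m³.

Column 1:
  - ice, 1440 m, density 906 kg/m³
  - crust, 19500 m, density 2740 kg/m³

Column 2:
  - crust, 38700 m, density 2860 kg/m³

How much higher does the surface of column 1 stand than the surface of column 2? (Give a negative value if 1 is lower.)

−492 m

For any compensation level in the mantle, the mantle terms cancel and isostasy reduces to e = (Σt_1 − Σt_2) − (Σ(ρt)_1 − Σ(ρt)_2) / ρ_m.
Σt_1 = 20940 m; Σt_2 = 38700 m; Σ(ρt)_1 = 54734640; Σ(ρt)_2 = 110682000 (in m·kg/m³).
e = (20940 − 38700) − (54734640 − 110682000) / 3240 = −492 m.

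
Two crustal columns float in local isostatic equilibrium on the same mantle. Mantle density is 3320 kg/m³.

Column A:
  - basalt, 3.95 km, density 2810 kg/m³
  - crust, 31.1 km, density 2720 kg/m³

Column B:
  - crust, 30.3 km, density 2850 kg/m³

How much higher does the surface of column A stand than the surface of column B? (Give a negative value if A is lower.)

For any compensation level in the mantle, the mantle terms cancel and isostasy reduces to e = (Σt_A − Σt_B) − (Σ(ρt)_A − Σ(ρt)_B) / ρ_m.
Σt_A = 35.05 km; Σt_B = 30.3 km; Σ(ρt)_A = 95691.5; Σ(ρt)_B = 86355 (in km·kg/m³).
e = (35.05 − 30.3) − (95691.5 − 86355) / 3320 = 1.94 km.

1.94 km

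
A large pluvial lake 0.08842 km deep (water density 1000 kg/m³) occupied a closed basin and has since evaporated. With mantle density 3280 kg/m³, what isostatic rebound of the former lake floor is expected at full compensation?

0.027 km

u = d ρ_w/ρ_m = 0.08842 km × 1000/3280 = 0.027 km.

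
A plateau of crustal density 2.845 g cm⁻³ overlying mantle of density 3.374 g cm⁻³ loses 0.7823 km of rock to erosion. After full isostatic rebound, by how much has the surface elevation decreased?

Rebound u = e ρ_c/ρ_m = 0.7823 km × 2.845/3.374 = 0.6596 km.
Net surface drop = e − u = 0.7823 km − 0.6596 km = e (ρ_m − ρ_c)/ρ_m = 0.123 km.

0.123 km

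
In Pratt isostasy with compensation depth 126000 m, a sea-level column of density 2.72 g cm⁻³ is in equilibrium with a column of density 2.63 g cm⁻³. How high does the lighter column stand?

ρ_ref D = ρ (D + h) → h = D (ρ_ref − ρ)/ρ.
h = 126000 m × (2.72 − 2.63)/2.63 = 4310 m.

4310 m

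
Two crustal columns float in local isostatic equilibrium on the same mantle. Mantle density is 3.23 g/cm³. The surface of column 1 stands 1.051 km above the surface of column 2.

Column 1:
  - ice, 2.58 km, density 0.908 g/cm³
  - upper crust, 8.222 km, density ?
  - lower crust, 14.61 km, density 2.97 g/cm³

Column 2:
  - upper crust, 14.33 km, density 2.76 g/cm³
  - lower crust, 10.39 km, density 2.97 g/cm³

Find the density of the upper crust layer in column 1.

Take the compensation level at the base of the deeper column (depth z_c below the surface of column 1) and equate Σ ρ_i t_i down to z_c; mantle fills any gap and the z_c terms cancel.
Column 1: 2.58×0.908 + 8.222×ρ + 14.61×2.97 + (z_c − 25.412)×3.23
Column 2: 1.051×0 + 14.33×2.76 + 10.39×2.97 + (z_c − 1.051 − 24.72)×3.23
The z_c×3.23 term appears on both sides and cancels. Collect the known terms of each column as K = Σ(ρt)_known − 3.23 × (depth of known layers): K_1 = 45.73434 − 3.23×25.412 = −36.34642; K_2 = 70.4091 − 3.23×(1.051 + 24.72) = −12.83123.
Balance: K_1 + 8.222×ρ = K_2, so ρ = (K_2 − K_1)/8.222 = 23.5152/8.222 = 2.86 g/cm³.

2.86 g/cm³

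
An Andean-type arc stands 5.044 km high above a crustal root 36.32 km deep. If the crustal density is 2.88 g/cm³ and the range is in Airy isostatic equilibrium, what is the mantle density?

3.28 g/cm³

Airy balance: ρ_c h = (ρ_m − ρ_c) r → ρ_m = ρ_c (1 + h/r).
ρ_m = 2.88 × (1 + 5.044 km/36.32 km) = 3.28 g/cm³.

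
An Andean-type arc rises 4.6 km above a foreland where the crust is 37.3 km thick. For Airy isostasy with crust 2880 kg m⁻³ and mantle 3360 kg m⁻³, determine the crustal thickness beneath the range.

Root depth r = h ρ_c / (ρ_m − ρ_c) = 4.6 km × 2880 / 480 = 27.6 km.
Total thickness = T + h + r = 37.3 km + 4.6 km + 27.6 km = 69.5 km.

69.5 km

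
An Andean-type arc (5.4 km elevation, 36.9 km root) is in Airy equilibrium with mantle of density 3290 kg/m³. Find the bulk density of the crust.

ρ_c h = (ρ_m − ρ_c) r → ρ_c (h + r) = ρ_m r → ρ_c = ρ_m r / (h + r).
ρ_c = 3290 × 36.9 km / (5.4 km + 36.9 km) = 2870 kg/m³.

2870 kg/m³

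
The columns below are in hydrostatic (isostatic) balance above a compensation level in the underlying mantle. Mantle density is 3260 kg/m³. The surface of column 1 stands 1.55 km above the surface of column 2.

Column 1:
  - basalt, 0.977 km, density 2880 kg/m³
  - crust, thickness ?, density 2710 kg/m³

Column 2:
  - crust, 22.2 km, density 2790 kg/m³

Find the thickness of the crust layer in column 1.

27.5 km

Take the compensation level at the base of the deeper column (depth z_c below the surface of column 1) and equate Σ ρ_i t_i down to z_c; mantle fills any gap and the z_c terms cancel.
Column 1: 0.977×2880 + x×2710 + (z_c − 0.977 − x)×3260
Column 2: 1.55×0 + 22.2×2790 + (z_c − 1.55 − 22.2)×3260
The z_c×3260 term appears on both sides and cancels. Collect the known terms of each column as K = Σ(ρt)_known − 3260 × (depth of known layers): K_1 = 2813.76 − 3260×0.977 = −371.26; K_2 = 61938 − 3260×(1.55 + 22.2) = −15487.
Balance: K_1 − x×(3260 − 2710) = K_2, so x = (K_1 − K_2)/(3260 − 2710) = 15115.7/550 = 27.5 km.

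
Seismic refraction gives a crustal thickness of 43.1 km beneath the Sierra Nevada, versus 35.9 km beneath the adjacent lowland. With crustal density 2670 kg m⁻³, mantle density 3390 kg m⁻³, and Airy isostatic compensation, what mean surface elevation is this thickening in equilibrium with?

1.53 km

Excess crust Δ = 43.1 km − 35.9 km = 7.2 km, split between elevation h and root r with h + r = Δ.
Airy balance ρ_c h = (ρ_m − ρ_c) r gives r = h ρ_c/(ρ_m − ρ_c), so h (1 + ρ_c/(ρ_m − ρ_c)) = Δ, i.e. h = Δ (ρ_m − ρ_c)/ρ_m.
h = 7.2 km × 720/3390 = 1.53 km.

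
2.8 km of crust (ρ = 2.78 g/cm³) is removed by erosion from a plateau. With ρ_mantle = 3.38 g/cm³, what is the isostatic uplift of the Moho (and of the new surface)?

2.3 km

Unloading: uplift u = e ρ_c/ρ_m = 2.8 km × 2.78/3.38 = 2.3 km.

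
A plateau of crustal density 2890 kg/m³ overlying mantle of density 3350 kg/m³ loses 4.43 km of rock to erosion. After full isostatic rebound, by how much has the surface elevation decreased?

Rebound u = e ρ_c/ρ_m = 4.43 km × 2890/3350 = 3.822 km.
Net surface drop = e − u = 4.43 km − 3.822 km = e (ρ_m − ρ_c)/ρ_m = 0.608 km.

0.608 km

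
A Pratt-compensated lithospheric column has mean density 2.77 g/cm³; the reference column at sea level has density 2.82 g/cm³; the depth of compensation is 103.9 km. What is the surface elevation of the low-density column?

ρ_ref D = ρ (D + h) → h = D (ρ_ref − ρ)/ρ.
h = 103.9 km × (2.82 − 2.77)/2.77 = 1.88 km.

1.88 km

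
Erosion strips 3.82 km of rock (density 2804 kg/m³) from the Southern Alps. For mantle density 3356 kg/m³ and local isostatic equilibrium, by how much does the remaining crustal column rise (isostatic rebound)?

Unloading: uplift u = e ρ_c/ρ_m = 3.82 km × 2804/3356 = 3.19 km.

3.19 km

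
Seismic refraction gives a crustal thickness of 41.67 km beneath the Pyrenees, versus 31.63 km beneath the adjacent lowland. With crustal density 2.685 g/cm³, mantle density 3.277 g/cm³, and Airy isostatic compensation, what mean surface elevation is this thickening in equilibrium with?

1.81 km

Excess crust Δ = 41.67 km − 31.63 km = 10.04 km, split between elevation h and root r with h + r = Δ.
Airy balance ρ_c h = (ρ_m − ρ_c) r gives r = h ρ_c/(ρ_m − ρ_c), so h (1 + ρ_c/(ρ_m − ρ_c)) = Δ, i.e. h = Δ (ρ_m − ρ_c)/ρ_m.
h = 10.04 km × 0.592/3.277 = 1.81 km.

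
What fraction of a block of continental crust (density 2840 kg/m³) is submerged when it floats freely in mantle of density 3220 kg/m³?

88.2%

Submerged fraction = ρ_obj/ρ_fluid = 2840/3220 = 88.2%.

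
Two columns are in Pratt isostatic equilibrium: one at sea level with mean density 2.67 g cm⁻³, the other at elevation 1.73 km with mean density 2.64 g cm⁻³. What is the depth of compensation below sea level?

152 km

ρ_ref D = ρ (D + h) → D (ρ_ref − ρ) = ρ h.
D = ρ h/(ρ_ref − ρ) = 2.64 × 1.73 km/(2.67 − 2.64) = 152 km.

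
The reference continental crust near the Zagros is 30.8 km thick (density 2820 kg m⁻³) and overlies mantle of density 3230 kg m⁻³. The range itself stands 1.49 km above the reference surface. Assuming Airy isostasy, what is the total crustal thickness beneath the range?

Root depth r = h ρ_c / (ρ_m − ρ_c) = 1.49 km × 2820 / 410 = 10.25 km.
Total thickness = T + h + r = 30.8 km + 1.49 km + 10.25 km = 42.5 km.

42.5 km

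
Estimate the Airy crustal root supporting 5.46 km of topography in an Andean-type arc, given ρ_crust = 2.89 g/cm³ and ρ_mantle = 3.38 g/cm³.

Isostatic balance requires: the weight of the topography is balanced by the buoyancy of the root, ρ_c h = (ρ_m − ρ_c) r.
r = h · ρ_c / (ρ_m − ρ_c) = 5.46 km × 2.89 / (3.38 − 2.89) = 32.2 km.

32.2 km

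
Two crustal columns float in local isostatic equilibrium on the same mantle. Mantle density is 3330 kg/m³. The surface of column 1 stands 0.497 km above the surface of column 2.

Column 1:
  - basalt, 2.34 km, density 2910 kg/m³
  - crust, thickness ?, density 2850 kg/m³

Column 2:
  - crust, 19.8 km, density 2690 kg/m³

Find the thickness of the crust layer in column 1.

Take the compensation level at the base of the deeper column (depth z_c below the surface of column 1) and equate Σ ρ_i t_i down to z_c; mantle fills any gap and the z_c terms cancel.
Column 1: 2.34×2910 + x×2850 + (z_c − 2.34 − x)×3330
Column 2: 0.497×0 + 19.8×2690 + (z_c − 0.497 − 19.8)×3330
The z_c×3330 term appears on both sides and cancels. Collect the known terms of each column as K = Σ(ρt)_known − 3330 × (depth of known layers): K_1 = 6809.4 − 3330×2.34 = −982.8; K_2 = 53262 − 3330×(0.497 + 19.8) = −14327.01.
Balance: K_1 − x×(3330 − 2850) = K_2, so x = (K_1 − K_2)/(3330 − 2850) = 13344.2/480 = 27.8 km.

27.8 km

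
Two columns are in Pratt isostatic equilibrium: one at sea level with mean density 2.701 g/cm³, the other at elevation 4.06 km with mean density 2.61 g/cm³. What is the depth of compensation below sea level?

116 km

ρ_ref D = ρ (D + h) → D (ρ_ref − ρ) = ρ h.
D = ρ h/(ρ_ref − ρ) = 2.61 × 4.06 km/(2.701 − 2.61) = 116 km.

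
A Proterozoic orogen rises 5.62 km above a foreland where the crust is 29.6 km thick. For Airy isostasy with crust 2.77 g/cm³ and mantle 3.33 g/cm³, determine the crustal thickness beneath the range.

63 km

Root depth r = h ρ_c / (ρ_m − ρ_c) = 5.62 km × 2.77 / 0.56 = 27.8 km.
Total thickness = T + h + r = 29.6 km + 5.62 km + 27.8 km = 63 km.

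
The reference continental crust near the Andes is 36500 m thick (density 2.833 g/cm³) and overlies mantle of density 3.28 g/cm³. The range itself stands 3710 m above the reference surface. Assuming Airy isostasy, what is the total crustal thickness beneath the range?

63700 m

Root depth r = h ρ_c / (ρ_m − ρ_c) = 3710 m × 2.833 / 0.447 = 23510 m.
Total thickness = T + h + r = 36500 m + 3710 m + 23510 m = 63700 m.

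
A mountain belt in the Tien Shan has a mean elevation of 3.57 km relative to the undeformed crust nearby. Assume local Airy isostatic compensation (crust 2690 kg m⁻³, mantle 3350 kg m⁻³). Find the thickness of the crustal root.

14.6 km

Balancing pressure at the compensation depth: the weight of the topography is balanced by the buoyancy of the root, ρ_c h = (ρ_m − ρ_c) r.
r = h · ρ_c / (ρ_m − ρ_c) = 3.57 km × 2690 / (3350 − 2690) = 14.6 km.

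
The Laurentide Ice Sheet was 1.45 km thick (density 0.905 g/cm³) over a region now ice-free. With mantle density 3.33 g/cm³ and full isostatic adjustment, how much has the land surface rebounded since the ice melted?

0.394 km

Removing the load lets mantle flow back in; uplift u satisfies ρ_ice t = ρ_m u.
u = t ρ_ice/ρ_m = 1.45 km × 0.905/3.33 = 0.394 km.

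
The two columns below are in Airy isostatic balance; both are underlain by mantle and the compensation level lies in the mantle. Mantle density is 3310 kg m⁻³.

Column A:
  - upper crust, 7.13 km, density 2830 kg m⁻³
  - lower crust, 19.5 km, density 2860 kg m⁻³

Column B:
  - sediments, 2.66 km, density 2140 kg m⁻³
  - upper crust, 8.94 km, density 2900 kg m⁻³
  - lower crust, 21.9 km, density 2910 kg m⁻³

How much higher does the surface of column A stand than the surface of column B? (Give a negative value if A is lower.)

For any compensation level in the mantle, the mantle terms cancel and isostasy reduces to e = (Σt_A − Σt_B) − (Σ(ρt)_A − Σ(ρt)_B) / ρ_m.
Σt_A = 26.63 km; Σt_B = 33.5 km; Σ(ρt)_A = 75947.9; Σ(ρt)_B = 95347.4 (in km·kg m⁻³).
e = (26.63 − 33.5) − (75947.9 − 95347.4) / 3310 = −1.01 km.

−1.01 km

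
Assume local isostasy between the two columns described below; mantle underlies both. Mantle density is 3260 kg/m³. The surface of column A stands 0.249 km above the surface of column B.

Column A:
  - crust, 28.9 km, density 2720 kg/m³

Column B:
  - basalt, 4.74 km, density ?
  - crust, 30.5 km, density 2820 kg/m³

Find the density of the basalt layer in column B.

Take the compensation level at the base of the deeper column (depth z_c below the surface of column A) and equate Σ ρ_i t_i down to z_c; mantle fills any gap and the z_c terms cancel.
Column A: 28.9×2720 + (z_c − 28.9)×3260
Column B: 0.249×0 + 4.74×ρ + 30.5×2820 + (z_c − 0.249 − 35.24)×3260
The z_c×3260 term appears on both sides and cancels. Collect the known terms of each column as K = Σ(ρt)_known − 3260 × (depth of known layers): K_A = 78608 − 3260×28.9 = −15606; K_B = 86010 − 3260×(0.249 + 35.24) = −29684.14.
Balance: K_A = K_B + 4.74×ρ, so ρ = (K_A − K_B)/4.74 = 14078.1/4.74 = 2970 kg/m³.

2970 kg/m³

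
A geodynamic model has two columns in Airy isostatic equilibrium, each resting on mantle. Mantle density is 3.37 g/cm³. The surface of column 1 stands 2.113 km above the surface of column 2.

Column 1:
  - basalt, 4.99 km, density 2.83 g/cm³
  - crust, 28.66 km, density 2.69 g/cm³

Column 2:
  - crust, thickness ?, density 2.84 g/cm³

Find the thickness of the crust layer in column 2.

Take the compensation level at the base of the deeper column (depth z_c below the surface of column 1) and equate Σ ρ_i t_i down to z_c; mantle fills any gap and the z_c terms cancel.
Column 1: 4.99×2.83 + 28.66×2.69 + (z_c − 33.65)×3.37
Column 2: 2.113×0 + x×2.84 + (z_c − 2.113 − 0 − x)×3.37
The z_c×3.37 term appears on both sides and cancels. Collect the known terms of each column as K = Σ(ρt)_known − 3.37 × (depth of known layers): K_1 = 91.2171 − 3.37×33.65 = −22.1834; K_2 = 0 − 3.37×(2.113 + 0) = −7.12081.
Balance: K_1 = K_2 − x×(3.37 − 2.84), so x = (K_2 − K_1)/(3.37 − 2.84) = 15.0626/0.53 = 28.4 km.

28.4 km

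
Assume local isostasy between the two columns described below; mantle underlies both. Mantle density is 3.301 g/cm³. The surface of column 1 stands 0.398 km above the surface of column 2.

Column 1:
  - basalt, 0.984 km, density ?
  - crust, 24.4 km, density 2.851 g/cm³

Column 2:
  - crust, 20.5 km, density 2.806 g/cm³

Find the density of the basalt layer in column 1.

2.81 g/cm³

Take the compensation level at the base of the deeper column (depth z_c below the surface of column 1) and equate Σ ρ_i t_i down to z_c; mantle fills any gap and the z_c terms cancel.
Column 1: 0.984×ρ + 24.4×2.851 + (z_c − 25.384)×3.301
Column 2: 0.398×0 + 20.5×2.806 + (z_c − 0.398 − 20.5)×3.301
The z_c×3.301 term appears on both sides and cancels. Collect the known terms of each column as K = Σ(ρt)_known − 3.301 × (depth of known layers): K_1 = 69.5644 − 3.301×25.384 = −14.228184; K_2 = 57.523 − 3.301×(0.398 + 20.5) = −11.461298.
Balance: K_1 + 0.984×ρ = K_2, so ρ = (K_2 − K_1)/0.984 = 2.76689/0.984 = 2.81 g/cm³.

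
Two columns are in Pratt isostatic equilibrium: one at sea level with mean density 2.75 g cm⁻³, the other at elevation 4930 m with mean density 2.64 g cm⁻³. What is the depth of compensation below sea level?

ρ_ref D = ρ (D + h) → D (ρ_ref − ρ) = ρ h.
D = ρ h/(ρ_ref − ρ) = 2.64 × 4930 m/(2.75 − 2.64) = 118000 m.

118000 m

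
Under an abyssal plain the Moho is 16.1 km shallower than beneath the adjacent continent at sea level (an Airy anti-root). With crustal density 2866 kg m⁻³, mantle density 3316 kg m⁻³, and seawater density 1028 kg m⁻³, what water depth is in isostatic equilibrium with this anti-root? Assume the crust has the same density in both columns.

3.94 km

Replacing a thickness d of crust by seawater at the top must be balanced by replacing crust with mantle at the base: d (ρ_c − ρ_w) = a (ρ_m − ρ_c).
d = a (ρ_m − ρ_c)/(ρ_c − ρ_w) = 16.1 km × 450/1838 = 3.94 km.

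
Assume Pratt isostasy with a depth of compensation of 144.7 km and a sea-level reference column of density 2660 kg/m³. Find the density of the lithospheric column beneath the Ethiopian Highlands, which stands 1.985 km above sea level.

2620 kg/m³

Pratt balance: ρ_ref D = ρ (D + h).
ρ = ρ_ref D/(D + h) = 2660 × 144.7 km/(144.7 km + 1.985 km) = 2620 kg/m³.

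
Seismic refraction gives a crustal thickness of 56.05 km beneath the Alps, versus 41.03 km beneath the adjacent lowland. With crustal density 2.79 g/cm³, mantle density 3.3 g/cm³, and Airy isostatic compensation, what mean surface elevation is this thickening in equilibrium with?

2.32 km

Excess crust Δ = 56.05 km − 41.03 km = 15.02 km, split between elevation h and root r with h + r = Δ.
Airy balance ρ_c h = (ρ_m − ρ_c) r gives r = h ρ_c/(ρ_m − ρ_c), so h (1 + ρ_c/(ρ_m − ρ_c)) = Δ, i.e. h = Δ (ρ_m − ρ_c)/ρ_m.
h = 15.02 km × 0.51/3.3 = 2.32 km.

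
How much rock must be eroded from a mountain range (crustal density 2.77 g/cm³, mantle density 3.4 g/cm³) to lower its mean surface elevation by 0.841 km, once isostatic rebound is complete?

4.54 km

Net drop Δ = e − u = e − e ρ_c/ρ_m = e (ρ_m − ρ_c)/ρ_m.
e = Δ ρ_m/(ρ_m − ρ_c) = 0.841 km × 3.4/0.63 = 4.54 km.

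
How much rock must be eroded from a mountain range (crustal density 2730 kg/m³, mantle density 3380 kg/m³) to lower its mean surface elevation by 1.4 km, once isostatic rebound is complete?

7.28 km

Net drop Δ = e − u = e − e ρ_c/ρ_m = e (ρ_m − ρ_c)/ρ_m.
e = Δ ρ_m/(ρ_m − ρ_c) = 1.4 km × 3380/650 = 7.28 km.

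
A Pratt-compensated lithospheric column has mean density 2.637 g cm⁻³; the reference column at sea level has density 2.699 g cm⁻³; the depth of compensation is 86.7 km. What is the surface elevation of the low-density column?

2.04 km

ρ_ref D = ρ (D + h) → h = D (ρ_ref − ρ)/ρ.
h = 86.7 km × (2.699 − 2.637)/2.637 = 2.04 km.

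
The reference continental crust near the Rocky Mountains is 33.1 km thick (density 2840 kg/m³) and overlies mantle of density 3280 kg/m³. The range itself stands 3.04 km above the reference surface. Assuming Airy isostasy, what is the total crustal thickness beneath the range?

Root depth r = h ρ_c / (ρ_m − ρ_c) = 3.04 km × 2840 / 440 = 19.62 km.
Total thickness = T + h + r = 33.1 km + 3.04 km + 19.62 km = 55.8 km.

55.8 km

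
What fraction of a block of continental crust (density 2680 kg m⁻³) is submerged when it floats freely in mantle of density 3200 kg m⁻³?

Submerged fraction = ρ_obj/ρ_fluid = 2680/3200 = 83.8%.

83.8%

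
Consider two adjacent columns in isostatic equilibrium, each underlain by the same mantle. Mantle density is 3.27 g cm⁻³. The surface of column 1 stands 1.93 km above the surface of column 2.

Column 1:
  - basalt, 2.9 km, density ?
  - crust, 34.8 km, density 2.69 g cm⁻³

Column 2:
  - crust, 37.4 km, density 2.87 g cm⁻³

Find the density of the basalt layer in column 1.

2.9 g cm⁻³

Take the compensation level at the base of the deeper column (depth z_c below the surface of column 1) and equate Σ ρ_i t_i down to z_c; mantle fills any gap and the z_c terms cancel.
Column 1: 2.9×ρ + 34.8×2.69 + (z_c − 37.7)×3.27
Column 2: 1.93×0 + 37.4×2.87 + (z_c − 1.93 − 37.4)×3.27
The z_c×3.27 term appears on both sides and cancels. Collect the known terms of each column as K = Σ(ρt)_known − 3.27 × (depth of known layers): K_1 = 93.612 − 3.27×37.7 = −29.667; K_2 = 107.338 − 3.27×(1.93 + 37.4) = −21.2711.
Balance: K_1 + 2.9×ρ = K_2, so ρ = (K_2 − K_1)/2.9 = 8.3959/2.9 = 2.9 g cm⁻³.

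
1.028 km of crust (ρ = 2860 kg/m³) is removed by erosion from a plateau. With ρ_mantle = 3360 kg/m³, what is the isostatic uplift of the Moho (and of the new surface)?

0.875 km

Unloading: uplift u = e ρ_c/ρ_m = 1.028 km × 2860/3360 = 0.875 km.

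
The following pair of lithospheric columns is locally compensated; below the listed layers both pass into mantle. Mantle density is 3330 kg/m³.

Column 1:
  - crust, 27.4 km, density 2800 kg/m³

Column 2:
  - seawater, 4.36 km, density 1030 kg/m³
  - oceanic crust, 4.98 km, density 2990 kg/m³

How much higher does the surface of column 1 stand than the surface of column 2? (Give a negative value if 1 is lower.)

For any compensation level in the mantle, the mantle terms cancel and isostasy reduces to e = (Σt_1 − Σt_2) − (Σ(ρt)_1 − Σ(ρt)_2) / ρ_m.
Σt_1 = 27.4 km; Σt_2 = 9.34 km; Σ(ρt)_1 = 76720; Σ(ρt)_2 = 19381 (in km·kg/m³).
e = (27.4 − 9.34) − (76720 − 19381) / 3330 = 0.841 km.

0.841 km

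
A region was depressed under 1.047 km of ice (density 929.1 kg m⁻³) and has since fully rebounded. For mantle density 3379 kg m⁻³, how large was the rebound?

0.288 km

Removing the load lets mantle flow back in; uplift u satisfies ρ_ice t = ρ_m u.
u = t ρ_ice/ρ_m = 1.047 km × 929.1/3379 = 0.288 km.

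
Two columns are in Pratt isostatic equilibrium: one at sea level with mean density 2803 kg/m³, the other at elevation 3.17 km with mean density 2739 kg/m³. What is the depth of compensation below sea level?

ρ_ref D = ρ (D + h) → D (ρ_ref − ρ) = ρ h.
D = ρ h/(ρ_ref − ρ) = 2739 × 3.17 km/(2803 − 2739) = 136 km.

136 km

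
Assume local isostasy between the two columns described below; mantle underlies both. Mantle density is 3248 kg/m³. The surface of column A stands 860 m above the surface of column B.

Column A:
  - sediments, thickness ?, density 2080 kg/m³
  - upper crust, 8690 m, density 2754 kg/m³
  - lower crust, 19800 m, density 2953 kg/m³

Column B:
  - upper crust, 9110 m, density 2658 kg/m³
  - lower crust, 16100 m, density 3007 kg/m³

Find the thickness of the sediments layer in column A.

1640 m

Take the compensation level at the base of the deeper column (depth z_c below the surface of column A) and equate Σ ρ_i t_i down to z_c; mantle fills any gap and the z_c terms cancel.
Column A: x×2080 + 8690×2754 + 19800×2953 + (z_c − 28490 − x)×3248
Column B: 860×0 + 9110×2658 + 16100×3007 + (z_c − 860 − 25210)×3248
The z_c×3248 term appears on both sides and cancels. Collect the known terms of each column as K = Σ(ρt)_known − 3248 × (depth of known layers): K_A = 82401660 − 3248×28490 = −10133860; K_B = 72627080 − 3248×(860 + 25210) = −12048280.
Balance: K_A − x×(3248 − 2080) = K_B, so x = (K_A − K_B)/(3248 − 2080) = 1914420/1168 = 1640 m.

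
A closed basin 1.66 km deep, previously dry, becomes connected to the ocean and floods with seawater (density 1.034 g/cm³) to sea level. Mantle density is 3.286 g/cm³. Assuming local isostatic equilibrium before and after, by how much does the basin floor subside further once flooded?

0.762 km

After flooding the water column is d + s deep. Its weight must equal the weight of mantle displaced by the extra subsidence s: (d + s) ρ_w = s ρ_m.
s = d ρ_w / (ρ_m − ρ_w) = 1.66 km × 1.034/(3.286 − 1.034) = 0.762 km.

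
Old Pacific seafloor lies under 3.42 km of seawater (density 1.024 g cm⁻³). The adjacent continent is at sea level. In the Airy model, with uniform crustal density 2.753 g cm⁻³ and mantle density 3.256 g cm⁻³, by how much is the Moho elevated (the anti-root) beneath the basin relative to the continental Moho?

By Archimedes' principle applied to the lithosphere: replacing crust with seawater at the top is compensated by replacing crust with mantle at the base: d (ρ_c − ρ_w) = a (ρ_m − ρ_c).
a = d (ρ_c − ρ_w)/(ρ_m − ρ_c) = 3.42 km × 1.729/0.503 = 11.8 km.

11.8 km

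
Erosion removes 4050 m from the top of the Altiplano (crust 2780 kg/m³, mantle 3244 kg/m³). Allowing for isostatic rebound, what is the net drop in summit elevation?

579 m

Rebound u = e ρ_c/ρ_m = 4050 m × 2780/3244 = 3471 m.
Net surface drop = e − u = 4050 m − 3471 m = e (ρ_m − ρ_c)/ρ_m = 579 m.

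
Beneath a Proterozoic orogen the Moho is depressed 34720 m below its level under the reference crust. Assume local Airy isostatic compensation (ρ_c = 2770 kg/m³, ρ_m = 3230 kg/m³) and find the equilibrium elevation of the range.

5770 m

Balancing pressure at the compensation depth: ρ_c h = (ρ_m − ρ_c) r.
h = r (ρ_m − ρ_c) / ρ_c = 34720 m × (3230 − 2770) / 2770 = 5770 m.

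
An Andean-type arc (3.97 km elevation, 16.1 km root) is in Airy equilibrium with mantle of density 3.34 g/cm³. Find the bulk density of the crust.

ρ_c h = (ρ_m − ρ_c) r → ρ_c (h + r) = ρ_m r → ρ_c = ρ_m r / (h + r).
ρ_c = 3.34 × 16.1 km / (3.97 km + 16.1 km) = 2.68 g/cm³.

2.68 g/cm³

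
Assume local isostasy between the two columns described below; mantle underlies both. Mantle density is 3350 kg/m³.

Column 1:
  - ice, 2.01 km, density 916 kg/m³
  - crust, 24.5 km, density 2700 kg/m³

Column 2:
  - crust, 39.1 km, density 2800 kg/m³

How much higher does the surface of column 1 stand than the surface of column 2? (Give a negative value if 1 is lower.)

For any compensation level in the mantle, the mantle terms cancel and isostasy reduces to e = (Σt_1 − Σt_2) − (Σ(ρt)_1 − Σ(ρt)_2) / ρ_m.
Σt_1 = 26.51 km; Σt_2 = 39.1 km; Σ(ρt)_1 = 67991.16; Σ(ρt)_2 = 109480 (in km·kg/m³).
e = (26.51 − 39.1) − (67991.16 − 109480) / 3350 = −0.205 km.

−0.205 km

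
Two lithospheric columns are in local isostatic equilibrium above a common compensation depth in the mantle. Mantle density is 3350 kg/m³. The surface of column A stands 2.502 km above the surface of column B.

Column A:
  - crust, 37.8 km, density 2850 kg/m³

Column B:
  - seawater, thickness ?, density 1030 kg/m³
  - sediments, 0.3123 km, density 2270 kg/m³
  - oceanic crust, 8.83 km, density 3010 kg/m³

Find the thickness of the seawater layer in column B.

3.09 km

Take the compensation level at the base of the deeper column (depth z_c below the surface of column A) and equate Σ ρ_i t_i down to z_c; mantle fills any gap and the z_c terms cancel.
Column A: 37.8×2850 + (z_c − 37.8)×3350
Column B: 2.502×0 + x×1030 + 0.3123×2270 + 8.83×3010 + (z_c − 2.502 − 9.1423 − x)×3350
The z_c×3350 term appears on both sides and cancels. Collect the known terms of each column as K = Σ(ρt)_known − 3350 × (depth of known layers): K_A = 107730 − 3350×37.8 = −18900; K_B = 27287.221 − 3350×(2.502 + 9.1423) = −11721.184.
Balance: K_A = K_B − x×(3350 − 1030), so x = (K_B − K_A)/(3350 − 1030) = 7178.82/2320 = 3.09 km.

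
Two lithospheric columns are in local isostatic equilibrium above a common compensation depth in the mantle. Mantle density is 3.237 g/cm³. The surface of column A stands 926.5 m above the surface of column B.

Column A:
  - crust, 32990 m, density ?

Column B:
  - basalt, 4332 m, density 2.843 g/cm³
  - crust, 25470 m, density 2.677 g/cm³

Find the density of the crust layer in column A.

2.66 g/cm³

Take the compensation level at the base of the deeper column (depth z_c below the surface of column A) and equate Σ ρ_i t_i down to z_c; mantle fills any gap and the z_c terms cancel.
Column A: 32990×ρ + (z_c − 32990)×3.237
Column B: 926.5×0 + 4332×2.843 + 25470×2.677 + (z_c − 926.5 − 29802)×3.237
The z_c×3.237 term appears on both sides and cancels. Collect the known terms of each column as K = Σ(ρt)_known − 3.237 × (depth of known layers): K_A = 0 − 3.237×32990 = −106788.63; K_B = 80499.066 − 3.237×(926.5 + 29802) = −18969.0885.
Balance: K_A + 32990×ρ = K_B, so ρ = (K_B − K_A)/32990 = 87819.5/32990 = 2.66 g/cm³.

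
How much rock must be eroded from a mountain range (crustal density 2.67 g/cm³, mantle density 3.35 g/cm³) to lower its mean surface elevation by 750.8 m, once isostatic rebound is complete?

3700 m

Net drop Δ = e − u = e − e ρ_c/ρ_m = e (ρ_m − ρ_c)/ρ_m.
e = Δ ρ_m/(ρ_m − ρ_c) = 750.8 m × 3.35/0.68 = 3700 m.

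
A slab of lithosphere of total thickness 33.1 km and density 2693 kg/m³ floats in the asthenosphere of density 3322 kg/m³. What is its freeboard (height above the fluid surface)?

6.27 km

Floating equilibrium: submerged depth d = t ρ_obj/ρ_fluid = 33.1 km × 2693/3322 = 26.83 km.
Freeboard = t − d = 33.1 km − 26.83 km = 6.27 km.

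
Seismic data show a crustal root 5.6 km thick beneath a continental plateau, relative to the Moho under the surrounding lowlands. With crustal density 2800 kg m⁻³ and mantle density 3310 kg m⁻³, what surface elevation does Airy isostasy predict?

Isostatic balance requires: ρ_c h = (ρ_m − ρ_c) r.
h = r (ρ_m − ρ_c) / ρ_c = 5.6 km × (3310 − 2800) / 2800 = 1.02 km.

1.02 km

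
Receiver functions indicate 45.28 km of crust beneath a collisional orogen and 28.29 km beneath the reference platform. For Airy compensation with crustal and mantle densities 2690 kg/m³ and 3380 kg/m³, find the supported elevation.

3.47 km

Excess crust Δ = 45.28 km − 28.29 km = 16.99 km, split between elevation h and root r with h + r = Δ.
Airy balance ρ_c h = (ρ_m − ρ_c) r gives r = h ρ_c/(ρ_m − ρ_c), so h (1 + ρ_c/(ρ_m − ρ_c)) = Δ, i.e. h = Δ (ρ_m − ρ_c)/ρ_m.
h = 16.99 km × 690/3380 = 3.47 km.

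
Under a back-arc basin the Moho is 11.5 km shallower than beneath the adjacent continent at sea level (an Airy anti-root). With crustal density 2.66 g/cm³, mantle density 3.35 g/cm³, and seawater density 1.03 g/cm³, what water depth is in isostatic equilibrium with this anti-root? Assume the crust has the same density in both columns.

4.87 km

Replacing a thickness d of crust by seawater at the top must be balanced by replacing crust with mantle at the base: d (ρ_c − ρ_w) = a (ρ_m − ρ_c).
d = a (ρ_m − ρ_c)/(ρ_c − ρ_w) = 11.5 km × 0.69/1.63 = 4.87 km.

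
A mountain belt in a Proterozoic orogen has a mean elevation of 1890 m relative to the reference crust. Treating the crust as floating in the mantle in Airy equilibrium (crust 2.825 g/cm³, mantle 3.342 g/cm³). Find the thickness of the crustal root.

10300 m

Balancing pressure at the compensation depth: the weight of the topography is balanced by the buoyancy of the root, ρ_c h = (ρ_m − ρ_c) r.
r = h · ρ_c / (ρ_m − ρ_c) = 1890 m × 2.825 / (3.342 − 2.825) = 10300 m.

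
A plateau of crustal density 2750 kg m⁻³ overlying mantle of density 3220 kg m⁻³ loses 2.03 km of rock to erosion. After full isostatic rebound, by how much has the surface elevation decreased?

Rebound u = e ρ_c/ρ_m = 2.03 km × 2750/3220 = 1.734 km.
Net surface drop = e − u = 2.03 km − 1.734 km = e (ρ_m − ρ_c)/ρ_m = 0.296 km.

0.296 km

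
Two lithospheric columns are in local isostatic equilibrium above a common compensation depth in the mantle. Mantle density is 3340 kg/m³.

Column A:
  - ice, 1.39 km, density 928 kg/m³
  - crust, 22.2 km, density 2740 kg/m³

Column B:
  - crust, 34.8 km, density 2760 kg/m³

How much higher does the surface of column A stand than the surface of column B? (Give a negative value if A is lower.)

−1.05 km

For any compensation level in the mantle, the mantle terms cancel and isostasy reduces to e = (Σt_A − Σt_B) − (Σ(ρt)_A − Σ(ρt)_B) / ρ_m.
Σt_A = 23.59 km; Σt_B = 34.8 km; Σ(ρt)_A = 62117.92; Σ(ρt)_B = 96048 (in km·kg/m³).
e = (23.59 − 34.8) − (62117.92 − 96048) / 3340 = −1.05 km.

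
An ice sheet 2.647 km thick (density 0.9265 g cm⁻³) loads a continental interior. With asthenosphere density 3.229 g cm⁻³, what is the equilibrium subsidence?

0.76 km

In Airy isostatic equilibrium: the ice load ρ_ice t is balanced by mantle displaced below, ρ_m s.
s = t ρ_ice / ρ_m = 2.647 km × 0.9265/3.229 = 0.76 km.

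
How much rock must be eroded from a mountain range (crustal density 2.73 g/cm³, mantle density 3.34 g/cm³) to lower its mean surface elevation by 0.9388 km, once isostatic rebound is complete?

5.14 km

Net drop Δ = e − u = e − e ρ_c/ρ_m = e (ρ_m − ρ_c)/ρ_m.
e = Δ ρ_m/(ρ_m − ρ_c) = 0.9388 km × 3.34/0.61 = 5.14 km.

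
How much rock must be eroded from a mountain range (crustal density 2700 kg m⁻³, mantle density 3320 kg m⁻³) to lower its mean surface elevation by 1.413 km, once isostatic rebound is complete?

Net drop Δ = e − u = e − e ρ_c/ρ_m = e (ρ_m − ρ_c)/ρ_m.
e = Δ ρ_m/(ρ_m − ρ_c) = 1.413 km × 3320/620 = 7.57 km.

7.57 km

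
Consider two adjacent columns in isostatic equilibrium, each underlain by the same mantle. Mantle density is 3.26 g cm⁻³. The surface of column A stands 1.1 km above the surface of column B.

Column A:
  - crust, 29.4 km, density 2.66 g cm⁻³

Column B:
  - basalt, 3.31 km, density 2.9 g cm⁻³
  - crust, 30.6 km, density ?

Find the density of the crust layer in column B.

2.84 g cm⁻³

Take the compensation level at the base of the deeper column (depth z_c below the surface of column A) and equate Σ ρ_i t_i down to z_c; mantle fills any gap and the z_c terms cancel.
Column A: 29.4×2.66 + (z_c − 29.4)×3.26
Column B: 1.1×0 + 3.31×2.9 + 30.6×ρ + (z_c − 1.1 − 33.91)×3.26
The z_c×3.26 term appears on both sides and cancels. Collect the known terms of each column as K = Σ(ρt)_known − 3.26 × (depth of known layers): K_A = 78.204 − 3.26×29.4 = −17.64; K_B = 9.599 − 3.26×(1.1 + 33.91) = −104.5336.
Balance: K_A = K_B + 30.6×ρ, so ρ = (K_A − K_B)/30.6 = 86.8936/30.6 = 2.84 g cm⁻³.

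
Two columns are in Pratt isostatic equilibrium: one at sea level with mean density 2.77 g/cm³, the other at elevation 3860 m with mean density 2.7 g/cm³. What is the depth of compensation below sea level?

ρ_ref D = ρ (D + h) → D (ρ_ref − ρ) = ρ h.
D = ρ h/(ρ_ref − ρ) = 2.7 × 3860 m/(2.77 − 2.7) = 149000 m.

149000 m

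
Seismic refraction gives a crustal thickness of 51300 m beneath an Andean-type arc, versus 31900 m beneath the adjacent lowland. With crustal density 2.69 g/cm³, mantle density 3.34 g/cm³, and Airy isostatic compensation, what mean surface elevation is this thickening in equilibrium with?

Excess crust Δ = 51300 m − 31900 m = 19400 m, split between elevation h and root r with h + r = Δ.
Airy balance ρ_c h = (ρ_m − ρ_c) r gives r = h ρ_c/(ρ_m − ρ_c), so h (1 + ρ_c/(ρ_m − ρ_c)) = Δ, i.e. h = Δ (ρ_m − ρ_c)/ρ_m.
h = 19400 m × 0.65/3.34 = 3780 m.

3780 m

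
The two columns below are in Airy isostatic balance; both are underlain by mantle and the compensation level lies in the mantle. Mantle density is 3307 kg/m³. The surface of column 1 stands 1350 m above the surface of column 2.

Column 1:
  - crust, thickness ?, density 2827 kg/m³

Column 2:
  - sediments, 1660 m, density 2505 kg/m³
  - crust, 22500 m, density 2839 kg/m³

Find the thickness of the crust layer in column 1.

34000 m

Take the compensation level at the base of the deeper column (depth z_c below the surface of column 1) and equate Σ ρ_i t_i down to z_c; mantle fills any gap and the z_c terms cancel.
Column 1: x×2827 + (z_c − 0 − x)×3307
Column 2: 1350×0 + 1660×2505 + 22500×2839 + (z_c − 1350 − 24160)×3307
The z_c×3307 term appears on both sides and cancels. Collect the known terms of each column as K = Σ(ρt)_known − 3307 × (depth of known layers): K_1 = 0 − 3307×0 = 0; K_2 = 68035800 − 3307×(1350 + 24160) = −16325770.
Balance: K_1 − x×(3307 − 2827) = K_2, so x = (K_1 − K_2)/(3307 − 2827) = 16325800/480 = 34000 m.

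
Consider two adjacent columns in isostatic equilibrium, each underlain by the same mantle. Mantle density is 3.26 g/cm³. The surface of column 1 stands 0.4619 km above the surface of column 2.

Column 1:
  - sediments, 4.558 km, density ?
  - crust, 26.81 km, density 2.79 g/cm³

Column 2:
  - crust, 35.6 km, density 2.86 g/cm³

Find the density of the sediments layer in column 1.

2.57 g/cm³

Take the compensation level at the base of the deeper column (depth z_c below the surface of column 1) and equate Σ ρ_i t_i down to z_c; mantle fills any gap and the z_c terms cancel.
Column 1: 4.558×ρ + 26.81×2.79 + (z_c − 31.368)×3.26
Column 2: 0.4619×0 + 35.6×2.86 + (z_c − 0.4619 − 35.6)×3.26
The z_c×3.26 term appears on both sides and cancels. Collect the known terms of each column as K = Σ(ρt)_known − 3.26 × (depth of known layers): K_1 = 74.7999 − 3.26×31.368 = −27.45978; K_2 = 101.816 − 3.26×(0.4619 + 35.6) = −15.745794.
Balance: K_1 + 4.558×ρ = K_2, so ρ = (K_2 − K_1)/4.558 = 11.714/4.558 = 2.57 g/cm³.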